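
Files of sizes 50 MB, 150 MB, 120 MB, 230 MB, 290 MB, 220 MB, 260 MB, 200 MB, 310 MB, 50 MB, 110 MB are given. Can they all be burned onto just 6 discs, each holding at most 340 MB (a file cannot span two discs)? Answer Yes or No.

No

Total = 1990 MB; ⌈1990/340⌉ = 6.
The bound of 6 does not rule out 6, but exhaustive search shows no assignment into 6 discs of capacity 340 MB exists — the minimum is 7.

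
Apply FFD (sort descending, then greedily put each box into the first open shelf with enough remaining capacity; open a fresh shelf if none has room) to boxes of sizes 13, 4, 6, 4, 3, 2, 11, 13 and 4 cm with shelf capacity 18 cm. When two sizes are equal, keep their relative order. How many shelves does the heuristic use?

4

Sorted descending: 13, 13, 11, 6, 4, 4, 4, 3, 2.
  13 → shelf 1 (new)  [load 13/18]
  13 → shelf 2 (new)  [load 13/18]
  11 → shelf 3 (new)  [load 11/18]
  6 → shelf 3  [load 17/18]
  4 → shelf 1  [load 17/18]
  4 → shelf 2  [load 17/18]
  4 → shelf 4 (new)  [load 4/18]
  3 → shelf 4  [load 7/18]
  2 → shelf 4  [load 9/18]
4 shelves opened.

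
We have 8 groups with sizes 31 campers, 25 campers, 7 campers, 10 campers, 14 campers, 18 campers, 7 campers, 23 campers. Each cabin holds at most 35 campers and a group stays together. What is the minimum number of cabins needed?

Total = 31 + 25 + 23 + 18 + 14 + 10 + 7 + 7 = 135 campers.
Lower bound: ⌈135/35⌉ = 4 cabins.
A packing using 5 cabins:
  cabin 1: 31 = 31
  cabin 2: 25 + 10 = 35
  cabin 3: 23 + 7 = 30
  cabin 4: 18 + 14 = 32
  cabin 5: 7 = 7
No arrangement into 4 cabins stays within capacity, so 5 is optimal.

5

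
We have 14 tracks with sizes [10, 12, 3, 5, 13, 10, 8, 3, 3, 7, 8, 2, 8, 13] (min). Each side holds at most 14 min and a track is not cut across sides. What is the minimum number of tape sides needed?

Total = 13 + 13 + 12 + 10 + 10 + 8 + 8 + 8 + 7 + 5 + 3 + 3 + 3 + 2 = 105 min.
Lower bound: ⌈105/14⌉ = 8 tape sides.
A packing using 9 tape sides:
  side 1: 13 = 13
  side 2: 13 = 13
  side 3: 12 + 2 = 14
  side 4: 10 + 3 = 13
  side 5: 10 + 3 = 13
  side 6: 8 + 5 = 13
  side 7: 8 + 3 = 11
  side 8: 8 = 8
  side 9: 7 = 7
No arrangement into 8 tape sides stays within capacity, so 9 is optimal.

9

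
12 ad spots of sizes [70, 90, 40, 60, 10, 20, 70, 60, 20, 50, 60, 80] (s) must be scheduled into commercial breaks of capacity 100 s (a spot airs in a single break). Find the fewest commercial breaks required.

8

Total = 90 + 80 + 70 + 70 + 60 + 60 + 60 + 50 + 40 + 20 + 20 + 10 = 630 s.
Lower bound: ⌈630/100⌉ = 7 commercial breaks.
A packing using 8 commercial breaks:
  break 1: 90 + 10 = 100
  break 2: 80 + 20 = 100
  break 3: 70 + 20 = 90
  break 4: 70 = 70
  break 5: 60 + 40 = 100
  break 6: 60 = 60
  break 7: 60 = 60
  break 8: 50 = 50
No arrangement into 7 commercial breaks stays within capacity, so 8 is optimal.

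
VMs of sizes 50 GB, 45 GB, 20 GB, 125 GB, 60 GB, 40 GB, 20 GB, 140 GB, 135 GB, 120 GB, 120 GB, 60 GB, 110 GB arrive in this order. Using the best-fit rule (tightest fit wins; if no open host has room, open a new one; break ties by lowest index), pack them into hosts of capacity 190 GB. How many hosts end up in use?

7

  50 → host 1 (new)  [load 50/190]
  45 → host 1  [load 95/190]
  20 → host 1  [load 115/190]
  125 → host 2 (new)  [load 125/190]
  60 → host 2  [load 185/190]
  40 → host 1  [load 155/190]
  20 → host 1  [load 175/190]
  140 → host 3 (new)  [load 140/190]
  135 → host 4 (new)  [load 135/190]
  120 → host 5 (new)  [load 120/190]
  120 → host 6 (new)  [load 120/190]
  60 → host 5  [load 180/190]
  110 → host 7 (new)  [load 110/190]
7 hosts opened.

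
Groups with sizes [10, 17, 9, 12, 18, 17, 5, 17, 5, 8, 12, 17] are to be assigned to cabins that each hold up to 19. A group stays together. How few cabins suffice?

9

Total = 18 + 17 + 17 + 17 + 17 + 12 + 12 + 10 + 9 + 8 + 5 + 5 = 147.
Lower bound: ⌈147/19⌉ = 8 cabins.
A packing using 9 cabins:
  cabin 1: 18 = 18
  cabin 2: 17 = 17
  cabin 3: 17 = 17
  cabin 4: 17 = 17
  cabin 5: 17 = 17
  cabin 6: 12 + 5 = 17
  cabin 7: 12 + 5 = 17
  cabin 8: 10 + 9 = 19
  cabin 9: 8 = 8
No arrangement into 8 cabins stays within capacity, so 9 is optimal.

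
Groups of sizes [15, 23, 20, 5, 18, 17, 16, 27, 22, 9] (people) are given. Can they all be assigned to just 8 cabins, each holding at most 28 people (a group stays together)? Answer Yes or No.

Yes

A valid assignment using 8 cabins:
  cabin 1: 27 = 27
  cabin 2: 23 + 5 = 28
  cabin 3: 22 = 22
  cabin 4: 20 = 20
  cabin 5: 18 + 9 = 27
  cabin 6: 17 = 17
  cabin 7: 16 = 16
  cabin 8: 15 = 15
Every load is within 28 people, so 8 cabins suffice.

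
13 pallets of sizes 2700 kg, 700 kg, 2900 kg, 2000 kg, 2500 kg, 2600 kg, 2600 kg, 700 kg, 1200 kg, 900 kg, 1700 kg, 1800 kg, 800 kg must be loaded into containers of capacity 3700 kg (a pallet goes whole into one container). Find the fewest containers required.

7

Total = 2900 + 2700 + 2600 + 2600 + 2500 + 2000 + 1800 + 1700 + 1200 + 900 + 800 + 700 + 700 = 23100 kg.
Lower bound: ⌈23100/3700⌉ = 7 containers.
A packing using 7 containers:
  container 1: 2900 + 800 = 3700
  container 2: 2700 + 900 = 3600
  container 3: 2600 + 700 = 3300
  container 4: 2600 + 700 = 3300
  container 5: 2500 + 1200 = 3700
  container 6: 2000 + 1700 = 3700
  container 7: 1800 = 1800
This matches the lower bound, so 7 is optimal.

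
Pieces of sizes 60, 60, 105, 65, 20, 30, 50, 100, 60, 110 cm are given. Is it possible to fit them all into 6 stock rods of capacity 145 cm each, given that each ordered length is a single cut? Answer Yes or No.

A valid assignment using 6 stock rods:
  stock rod 1: 110 + 30 = 140
  stock rod 2: 105 + 20 = 125
  stock rod 3: 100 = 100
  stock rod 4: 65 + 60 = 125
  stock rod 5: 60 + 60 = 120
  stock rod 6: 50 = 50
Every load is within 145 cm, so 6 stock rods suffice.

Yes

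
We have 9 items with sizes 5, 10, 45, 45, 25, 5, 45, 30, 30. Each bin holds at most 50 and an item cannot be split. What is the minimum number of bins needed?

Total = 45 + 45 + 45 + 30 + 30 + 25 + 10 + 5 + 5 = 240.
Lower bound: ⌈240/50⌉ = 5 bins.
A packing using 6 bins:
  bin 1: 45 + 5 = 50
  bin 2: 45 + 5 = 50
  bin 3: 45 = 45
  bin 4: 30 + 10 = 40
  bin 5: 30 = 30
  bin 6: 25 = 25
No arrangement into 5 bins stays within capacity, so 6 is optimal.

6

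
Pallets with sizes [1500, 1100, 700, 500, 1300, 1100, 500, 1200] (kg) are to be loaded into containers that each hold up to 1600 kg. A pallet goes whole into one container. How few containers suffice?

6

Total = 1500 + 1300 + 1200 + 1100 + 1100 + 700 + 500 + 500 = 7900 kg.
Lower bound: ⌈7900/1600⌉ = 5 containers.
A packing using 6 containers:
  container 1: 1500 = 1500
  container 2: 1300 = 1300
  container 3: 1200 = 1200
  container 4: 1100 + 500 = 1600
  container 5: 1100 + 500 = 1600
  container 6: 700 = 700
No arrangement into 5 containers stays within capacity, so 6 is optimal.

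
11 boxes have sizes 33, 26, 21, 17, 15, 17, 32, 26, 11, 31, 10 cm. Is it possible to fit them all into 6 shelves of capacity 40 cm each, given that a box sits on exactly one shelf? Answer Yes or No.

No

Total = 239 cm; ⌈239/40⌉ = 6.
The bound of 6 does not rule out 6, but exhaustive search shows no assignment into 6 shelves of capacity 40 cm exists — the minimum is 7.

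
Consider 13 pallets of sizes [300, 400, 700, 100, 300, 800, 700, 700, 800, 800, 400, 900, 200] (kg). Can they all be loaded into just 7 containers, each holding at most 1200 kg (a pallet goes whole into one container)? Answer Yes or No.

A valid assignment using 7 containers:
  container 1: 900 + 300 = 1200
  container 2: 800 + 400 = 1200
  container 3: 800 + 400 = 1200
  container 4: 800 + 300 + 100 = 1200
  container 5: 700 + 200 = 900
  container 6: 700 = 700
  container 7: 700 = 700
Every load is within 1200 kg, so 7 containers suffice.

Yes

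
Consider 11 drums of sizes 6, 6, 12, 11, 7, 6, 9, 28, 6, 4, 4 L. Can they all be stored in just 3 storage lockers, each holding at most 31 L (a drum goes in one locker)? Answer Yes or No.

No

Total = 99 L; ⌈99/31⌉ = 4.
At least 4 storage lockers are required, but only 3 are allowed.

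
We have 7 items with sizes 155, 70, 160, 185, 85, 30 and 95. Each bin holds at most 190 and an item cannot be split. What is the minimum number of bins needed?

5

Total = 185 + 160 + 155 + 95 + 85 + 70 + 30 = 780.
Lower bound: ⌈780/190⌉ = 5 bins.
A packing using 5 bins:
  bin 1: 185 = 185
  bin 2: 160 + 30 = 190
  bin 3: 155 = 155
  bin 4: 95 + 85 = 180
  bin 5: 70 = 70
This matches the lower bound, so 5 is optimal.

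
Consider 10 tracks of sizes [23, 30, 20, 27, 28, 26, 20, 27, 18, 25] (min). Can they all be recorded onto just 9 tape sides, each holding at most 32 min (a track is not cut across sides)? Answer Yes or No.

Total = 244 min; ⌈244/32⌉ = 8.
10 tracks each exceed half the capacity and cannot share a side, forcing at least 10 tape sides.
At least 10 tape sides are required, but only 9 are allowed.

No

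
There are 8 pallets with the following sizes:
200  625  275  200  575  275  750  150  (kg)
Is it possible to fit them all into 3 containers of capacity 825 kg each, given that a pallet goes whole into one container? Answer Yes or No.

Total = 3050 kg; ⌈3050/825⌉ = 4.
At least 4 containers are required, but only 3 are allowed.

No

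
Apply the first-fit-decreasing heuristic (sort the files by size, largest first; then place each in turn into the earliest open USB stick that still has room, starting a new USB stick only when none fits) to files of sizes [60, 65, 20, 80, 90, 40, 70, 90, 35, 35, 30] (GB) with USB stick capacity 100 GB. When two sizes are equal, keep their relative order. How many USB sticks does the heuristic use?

Sorted descending: 90, 90, 80, 70, 65, 60, 40, 35, 35, 30, 20.
  90 → USB stick 1 (new)  [load 90/100]
  90 → USB stick 2 (new)  [load 90/100]
  80 → USB stick 3 (new)  [load 80/100]
  70 → USB stick 4 (new)  [load 70/100]
  65 → USB stick 5 (new)  [load 65/100]
  60 → USB stick 6 (new)  [load 60/100]
  40 → USB stick 6  [load 100/100]
  35 → USB stick 5  [load 100/100]
  35 → USB stick 7 (new)  [load 35/100]
  30 → USB stick 4  [load 100/100]
  20 → USB stick 3  [load 100/100]
7 USB sticks opened.

7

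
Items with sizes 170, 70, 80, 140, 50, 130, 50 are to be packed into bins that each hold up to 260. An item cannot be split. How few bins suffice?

3

Total = 170 + 140 + 130 + 80 + 70 + 50 + 50 = 690.
Lower bound: ⌈690/260⌉ = 3 bins.
A packing using 3 bins:
  bin 1: 170 + 80 = 250
  bin 2: 140 + 70 + 50 = 260
  bin 3: 130 + 50 = 180
This matches the lower bound, so 3 is optimal.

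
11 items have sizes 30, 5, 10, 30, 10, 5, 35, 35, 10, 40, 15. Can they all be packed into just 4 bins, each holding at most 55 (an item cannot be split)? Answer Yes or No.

No

Total = 225; ⌈225/55⌉ = 5.
At least 5 bins are required, but only 4 are allowed.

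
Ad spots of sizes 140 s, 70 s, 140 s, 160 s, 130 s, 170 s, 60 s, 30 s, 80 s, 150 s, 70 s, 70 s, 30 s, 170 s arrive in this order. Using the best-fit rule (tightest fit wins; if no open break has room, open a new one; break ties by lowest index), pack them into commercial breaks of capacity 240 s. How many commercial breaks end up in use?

  140 → break 1 (new)  [load 140/240]
  70 → break 1  [load 210/240]
  140 → break 2 (new)  [load 140/240]
  160 → break 3 (new)  [load 160/240]
  130 → break 4 (new)  [load 130/240]
  170 → break 5 (new)  [load 170/240]
  60 → break 5  [load 230/240]
  30 → break 1  [load 240/240]
  80 → break 3  [load 240/240]
  150 → break 6 (new)  [load 150/240]
  70 → break 6  [load 220/240]
  70 → break 2  [load 210/240]
  30 → break 2  [load 240/240]
  170 → break 7 (new)  [load 170/240]
7 commercial breaks opened.

7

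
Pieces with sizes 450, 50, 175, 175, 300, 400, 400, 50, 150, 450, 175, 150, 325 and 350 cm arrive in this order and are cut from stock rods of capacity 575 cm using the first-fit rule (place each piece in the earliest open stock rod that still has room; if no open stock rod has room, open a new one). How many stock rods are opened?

8

  450 → stock rod 1 (new)  [load 450/575]
  50 → stock rod 1  [load 500/575]
  175 → stock rod 2 (new)  [load 175/575]
  175 → stock rod 2  [load 350/575]
  300 → stock rod 3 (new)  [load 300/575]
  400 → stock rod 4 (new)  [load 400/575]
  400 → stock rod 5 (new)  [load 400/575]
  50 → stock rod 1  [load 550/575]
  150 → stock rod 2  [load 500/575]
  450 → stock rod 6 (new)  [load 450/575]
  175 → stock rod 3  [load 475/575]
  150 → stock rod 4  [load 550/575]
  325 → stock rod 7 (new)  [load 325/575]
  350 → stock rod 8 (new)  [load 350/575]
8 stock rods opened.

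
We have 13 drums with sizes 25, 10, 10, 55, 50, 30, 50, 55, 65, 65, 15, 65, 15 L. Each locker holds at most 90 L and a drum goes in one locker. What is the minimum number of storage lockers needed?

7

Total = 65 + 65 + 65 + 55 + 55 + 50 + 50 + 30 + 25 + 15 + 15 + 10 + 10 = 510 L.
Lower bound: ⌈510/90⌉ = 6 storage lockers.
Also, 7 drums each exceed 45 L, and no two of those can share a locker, so at least 7 storage lockers are needed.
A packing using 7 storage lockers:
  locker 1: 65 + 25 = 90
  locker 2: 65 + 15 + 10 = 90
  locker 3: 65 + 15 + 10 = 90
  locker 4: 55 + 30 = 85
  locker 5: 55 = 55
  locker 6: 50 = 50
  locker 7: 50 = 50
This matches the lower bound, so 7 is optimal.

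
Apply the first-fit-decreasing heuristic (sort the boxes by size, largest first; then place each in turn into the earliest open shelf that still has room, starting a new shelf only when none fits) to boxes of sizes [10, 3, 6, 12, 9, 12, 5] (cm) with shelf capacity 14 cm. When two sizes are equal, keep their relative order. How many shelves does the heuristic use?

Sorted descending: 12, 12, 10, 9, 6, 5, 3.
  12 → shelf 1 (new)  [load 12/14]
  12 → shelf 2 (new)  [load 12/14]
  10 → shelf 3 (new)  [load 10/14]
  9 → shelf 4 (new)  [load 9/14]
  6 → shelf 5 (new)  [load 6/14]
  5 → shelf 4  [load 14/14]
  3 → shelf 3  [load 13/14]
5 shelves opened.

5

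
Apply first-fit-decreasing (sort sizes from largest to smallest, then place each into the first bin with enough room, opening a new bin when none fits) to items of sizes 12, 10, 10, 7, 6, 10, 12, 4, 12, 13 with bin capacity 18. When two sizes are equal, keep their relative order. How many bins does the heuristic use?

7

Sorted descending: 13, 12, 12, 12, 10, 10, 10, 7, 6, 4.
  13 → bin 1 (new)  [load 13/18]
  12 → bin 2 (new)  [load 12/18]
  12 → bin 3 (new)  [load 12/18]
  12 → bin 4 (new)  [load 12/18]
  10 → bin 5 (new)  [load 10/18]
  10 → bin 6 (new)  [load 10/18]
  10 → bin 7 (new)  [load 10/18]
  7 → bin 5  [load 17/18]
  6 → bin 2  [load 18/18]
  4 → bin 1  [load 17/18]
7 bins opened.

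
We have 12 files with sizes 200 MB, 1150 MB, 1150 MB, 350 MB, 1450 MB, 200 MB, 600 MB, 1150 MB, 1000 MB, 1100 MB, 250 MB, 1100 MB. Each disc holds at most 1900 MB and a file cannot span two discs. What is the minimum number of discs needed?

Total = 1450 + 1150 + 1150 + 1150 + 1100 + 1100 + 1000 + 600 + 350 + 250 + 200 + 200 = 9700 MB.
Lower bound: ⌈9700/1900⌉ = 6 discs.
Also, 7 files each exceed 950 MB, and no two of those can share a disc, so at least 7 discs are needed.
A packing using 7 discs:
  disc 1: 1450 + 350 = 1800
  disc 2: 1150 + 600 = 1750
  disc 3: 1150 + 250 + 200 + 200 = 1800
  disc 4: 1150 = 1150
  disc 5: 1100 = 1100
  disc 6: 1100 = 1100
  disc 7: 1000 = 1000
This matches the lower bound, so 7 is optimal.

7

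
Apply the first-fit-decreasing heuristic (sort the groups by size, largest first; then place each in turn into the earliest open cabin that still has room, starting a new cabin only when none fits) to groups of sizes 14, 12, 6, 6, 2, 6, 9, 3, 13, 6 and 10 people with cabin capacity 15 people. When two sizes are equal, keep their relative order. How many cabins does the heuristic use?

Sorted descending: 14, 13, 12, 10, 9, 6, 6, 6, 6, 3, 2.
  14 → cabin 1 (new)  [load 14/15]
  13 → cabin 2 (new)  [load 13/15]
  12 → cabin 3 (new)  [load 12/15]
  10 → cabin 4 (new)  [load 10/15]
  9 → cabin 5 (new)  [load 9/15]
  6 → cabin 5  [load 15/15]
  6 → cabin 6 (new)  [load 6/15]
  6 → cabin 6  [load 12/15]
  6 → cabin 7 (new)  [load 6/15]
  3 → cabin 3  [load 15/15]
  2 → cabin 2  [load 15/15]
7 cabins opened.

7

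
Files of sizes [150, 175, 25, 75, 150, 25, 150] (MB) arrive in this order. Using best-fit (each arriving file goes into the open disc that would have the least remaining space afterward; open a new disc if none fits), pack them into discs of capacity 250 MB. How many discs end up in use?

4

  150 → disc 1 (new)  [load 150/250]
  175 → disc 2 (new)  [load 175/250]
  25 → disc 2  [load 200/250]
  75 → disc 1  [load 225/250]
  150 → disc 3 (new)  [load 150/250]
  25 → disc 1  [load 250/250]
  150 → disc 4 (new)  [load 150/250]
4 discs opened.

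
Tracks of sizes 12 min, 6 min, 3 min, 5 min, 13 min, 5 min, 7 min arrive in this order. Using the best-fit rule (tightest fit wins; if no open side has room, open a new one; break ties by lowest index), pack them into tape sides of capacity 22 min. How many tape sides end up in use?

3

  12 → side 1 (new)  [load 12/22]
  6 → side 1  [load 18/22]
  3 → side 1  [load 21/22]
  5 → side 2 (new)  [load 5/22]
  13 → side 2  [load 18/22]
  5 → side 3 (new)  [load 5/22]
  7 → side 3  [load 12/22]
3 tape sides opened.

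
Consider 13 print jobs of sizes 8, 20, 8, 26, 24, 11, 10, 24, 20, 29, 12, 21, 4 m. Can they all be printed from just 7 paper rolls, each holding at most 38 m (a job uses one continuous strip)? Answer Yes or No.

Yes

A valid assignment using 7 paper rolls:
  roll 1: 29 + 8 = 37
  roll 2: 26 + 12 = 38
  roll 3: 24 + 11 = 35
  roll 4: 24 + 10 + 4 = 38
  roll 5: 21 + 8 = 29
  roll 6: 20 = 20
  roll 7: 20 = 20
Every load is within 38 m, so 7 paper rolls suffice.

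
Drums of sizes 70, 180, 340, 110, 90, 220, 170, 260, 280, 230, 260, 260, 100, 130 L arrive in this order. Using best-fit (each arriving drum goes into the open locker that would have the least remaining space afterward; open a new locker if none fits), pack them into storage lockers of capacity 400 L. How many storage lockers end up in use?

  70 → locker 1 (new)  [load 70/400]
  180 → locker 1  [load 250/400]
  340 → locker 2 (new)  [load 340/400]
  110 → locker 1  [load 360/400]
  90 → locker 3 (new)  [load 90/400]
  220 → locker 3  [load 310/400]
  170 → locker 4 (new)  [load 170/400]
  260 → locker 5 (new)  [load 260/400]
  280 → locker 6 (new)  [load 280/400]
  230 → locker 4  [load 400/400]
  260 → locker 7 (new)  [load 260/400]
  260 → locker 8 (new)  [load 260/400]
  100 → locker 6  [load 380/400]
  130 → locker 5  [load 390/400]
8 storage lockers opened.

8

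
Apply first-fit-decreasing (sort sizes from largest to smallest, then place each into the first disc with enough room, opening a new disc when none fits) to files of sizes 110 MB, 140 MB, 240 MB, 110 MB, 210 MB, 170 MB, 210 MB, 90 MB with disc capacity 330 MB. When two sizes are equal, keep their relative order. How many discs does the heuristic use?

4

Sorted descending: 240, 210, 210, 170, 140, 110, 110, 90.
  240 → disc 1 (new)  [load 240/330]
  210 → disc 2 (new)  [load 210/330]
  210 → disc 3 (new)  [load 210/330]
  170 → disc 4 (new)  [load 170/330]
  140 → disc 4  [load 310/330]
  110 → disc 2  [load 320/330]
  110 → disc 3  [load 320/330]
  90 → disc 1  [load 330/330]
4 discs opened.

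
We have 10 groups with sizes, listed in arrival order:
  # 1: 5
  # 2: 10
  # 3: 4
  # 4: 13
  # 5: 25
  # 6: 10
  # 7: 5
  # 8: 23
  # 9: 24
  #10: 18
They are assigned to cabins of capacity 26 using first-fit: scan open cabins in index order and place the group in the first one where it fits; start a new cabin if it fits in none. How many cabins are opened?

  5 → cabin 1 (new)  [load 5/26]
  10 → cabin 1  [load 15/26]
  4 → cabin 1  [load 19/26]
  13 → cabin 2 (new)  [load 13/26]
  25 → cabin 3 (new)  [load 25/26]
  10 → cabin 2  [load 23/26]
  5 → cabin 1  [load 24/26]
  23 → cabin 4 (new)  [load 23/26]
  24 → cabin 5 (new)  [load 24/26]
  18 → cabin 6 (new)  [load 18/26]
6 cabins opened.

6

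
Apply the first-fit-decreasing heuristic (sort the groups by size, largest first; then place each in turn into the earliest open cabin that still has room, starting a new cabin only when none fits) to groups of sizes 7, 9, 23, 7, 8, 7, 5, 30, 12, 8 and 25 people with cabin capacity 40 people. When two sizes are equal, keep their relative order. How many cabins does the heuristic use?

Sorted descending: 30, 25, 23, 12, 9, 8, 8, 7, 7, 7, 5.
  30 → cabin 1 (new)  [load 30/40]
  25 → cabin 2 (new)  [load 25/40]
  23 → cabin 3 (new)  [load 23/40]
  12 → cabin 2  [load 37/40]
  9 → cabin 1  [load 39/40]
  8 → cabin 3  [load 31/40]
  8 → cabin 3  [load 39/40]
  7 → cabin 4 (new)  [load 7/40]
  7 → cabin 4  [load 14/40]
  7 → cabin 4  [load 21/40]
  5 → cabin 4  [load 26/40]
4 cabins opened.

4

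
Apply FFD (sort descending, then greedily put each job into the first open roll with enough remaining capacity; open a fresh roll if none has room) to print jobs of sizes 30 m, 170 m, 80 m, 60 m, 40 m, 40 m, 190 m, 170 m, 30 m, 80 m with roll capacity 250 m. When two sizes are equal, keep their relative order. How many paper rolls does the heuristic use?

4

Sorted descending: 190, 170, 170, 80, 80, 60, 40, 40, 30, 30.
  190 → roll 1 (new)  [load 190/250]
  170 → roll 2 (new)  [load 170/250]
  170 → roll 3 (new)  [load 170/250]
  80 → roll 2  [load 250/250]
  80 → roll 3  [load 250/250]
  60 → roll 1  [load 250/250]
  40 → roll 4 (new)  [load 40/250]
  40 → roll 4  [load 80/250]
  30 → roll 4  [load 110/250]
  30 → roll 4  [load 140/250]
4 paper rolls opened.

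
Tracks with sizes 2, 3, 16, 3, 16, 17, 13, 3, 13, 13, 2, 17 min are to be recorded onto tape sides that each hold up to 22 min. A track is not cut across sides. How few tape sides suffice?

Total = 17 + 17 + 16 + 16 + 13 + 13 + 13 + 3 + 3 + 3 + 2 + 2 = 118 min.
Lower bound: ⌈118/22⌉ = 6 tape sides.
Also, 7 tracks each exceed 11 min, and no two of those can share a side, so at least 7 tape sides are needed.
A packing using 7 tape sides:
  side 1: 17 + 3 + 2 = 22
  side 2: 17 + 3 + 2 = 22
  side 3: 16 + 3 = 19
  side 4: 16 = 16
  side 5: 13 = 13
  side 6: 13 = 13
  side 7: 13 = 13
This matches the lower bound, so 7 is optimal.

7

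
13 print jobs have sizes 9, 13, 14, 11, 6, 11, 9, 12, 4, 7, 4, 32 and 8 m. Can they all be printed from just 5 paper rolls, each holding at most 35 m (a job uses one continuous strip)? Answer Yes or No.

Yes

A valid assignment using 5 paper rolls:
  roll 1: 32 = 32
  roll 2: 14 + 13 + 8 = 35
  roll 3: 12 + 11 + 11 = 34
  roll 4: 9 + 9 + 7 + 6 + 4 = 35
  roll 5: 4 = 4
Every load is within 35 m, so 5 paper rolls suffice.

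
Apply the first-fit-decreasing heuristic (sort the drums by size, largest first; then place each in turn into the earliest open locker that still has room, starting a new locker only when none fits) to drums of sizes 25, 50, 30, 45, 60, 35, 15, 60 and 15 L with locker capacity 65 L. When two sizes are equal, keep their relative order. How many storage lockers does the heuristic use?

6

Sorted descending: 60, 60, 50, 45, 35, 30, 25, 15, 15.
  60 → locker 1 (new)  [load 60/65]
  60 → locker 2 (new)  [load 60/65]
  50 → locker 3 (new)  [load 50/65]
  45 → locker 4 (new)  [load 45/65]
  35 → locker 5 (new)  [load 35/65]
  30 → locker 5  [load 65/65]
  25 → locker 6 (new)  [load 25/65]
  15 → locker 3  [load 65/65]
  15 → locker 4  [load 60/65]
6 storage lockers opened.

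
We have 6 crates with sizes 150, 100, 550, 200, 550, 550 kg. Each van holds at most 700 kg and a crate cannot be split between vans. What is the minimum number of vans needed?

Total = 550 + 550 + 550 + 200 + 150 + 100 = 2100 kg.
Lower bound: ⌈2100/700⌉ = 3 vans.
A packing using 4 vans:
  van 1: 550 + 150 = 700
  van 2: 550 + 100 = 650
  van 3: 550 = 550
  van 4: 200 = 200
No arrangement into 3 vans stays within capacity, so 4 is optimal.

4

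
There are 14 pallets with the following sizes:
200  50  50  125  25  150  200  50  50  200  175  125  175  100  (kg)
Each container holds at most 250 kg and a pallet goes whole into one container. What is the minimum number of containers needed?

7

Total = 200 + 200 + 200 + 175 + 175 + 150 + 125 + 125 + 100 + 50 + 50 + 50 + 50 + 25 = 1675 kg.
Lower bound: ⌈1675/250⌉ = 7 containers.
A packing using 7 containers:
  container 1: 200 + 50 = 250
  container 2: 200 + 50 = 250
  container 3: 200 + 50 = 250
  container 4: 175 + 50 + 25 = 250
  container 5: 175 = 175
  container 6: 150 + 100 = 250
  container 7: 125 + 125 = 250
This matches the lower bound, so 7 is optimal.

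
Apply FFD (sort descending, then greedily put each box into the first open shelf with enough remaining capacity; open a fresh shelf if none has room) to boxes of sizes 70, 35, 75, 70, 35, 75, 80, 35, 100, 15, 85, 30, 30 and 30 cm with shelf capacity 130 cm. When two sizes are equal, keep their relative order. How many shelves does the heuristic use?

7

Sorted descending: 100, 85, 80, 75, 75, 70, 70, 35, 35, 35, 30, 30, 30, 15.
  100 → shelf 1 (new)  [load 100/130]
  85 → shelf 2 (new)  [load 85/130]
  80 → shelf 3 (new)  [load 80/130]
  75 → shelf 4 (new)  [load 75/130]
  75 → shelf 5 (new)  [load 75/130]
  70 → shelf 6 (new)  [load 70/130]
  70 → shelf 7 (new)  [load 70/130]
  35 → shelf 2  [load 120/130]
  35 → shelf 3  [load 115/130]
  35 → shelf 4  [load 110/130]
  30 → shelf 1  [load 130/130]
  30 → shelf 5  [load 105/130]
  30 → shelf 6  [load 100/130]
  15 → shelf 3  [load 130/130]
7 shelves opened.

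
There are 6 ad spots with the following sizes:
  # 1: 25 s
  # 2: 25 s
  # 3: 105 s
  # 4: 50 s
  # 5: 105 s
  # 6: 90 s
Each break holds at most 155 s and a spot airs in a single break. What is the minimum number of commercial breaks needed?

Total = 105 + 105 + 90 + 50 + 25 + 25 = 400 s.
Lower bound: ⌈400/155⌉ = 3 commercial breaks.
A packing using 3 commercial breaks:
  break 1: 105 + 50 = 155
  break 2: 105 + 25 + 25 = 155
  break 3: 90 = 90
This matches the lower bound, so 3 is optimal.

3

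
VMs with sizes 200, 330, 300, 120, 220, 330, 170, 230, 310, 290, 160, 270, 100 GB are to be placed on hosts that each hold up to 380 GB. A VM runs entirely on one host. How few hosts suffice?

9

Total = 330 + 330 + 310 + 300 + 290 + 270 + 230 + 220 + 200 + 170 + 160 + 120 + 100 = 3030 GB.
Lower bound: ⌈3030/380⌉ = 8 hosts.
Also, 9 VMs each exceed 190 GB, and no two of those can share a host, so at least 9 hosts are needed.
A packing using 9 hosts:
  host 1: 330 = 330
  host 2: 330 = 330
  host 3: 310 = 310
  host 4: 300 = 300
  host 5: 290 = 290
  host 6: 270 + 100 = 370
  host 7: 230 + 120 = 350
  host 8: 220 + 160 = 380
  host 9: 200 + 170 = 370
This matches the lower bound, so 9 is optimal.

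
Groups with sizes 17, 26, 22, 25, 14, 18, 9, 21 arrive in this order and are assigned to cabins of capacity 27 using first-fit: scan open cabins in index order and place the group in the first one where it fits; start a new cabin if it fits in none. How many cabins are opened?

7

  17 → cabin 1 (new)  [load 17/27]
  26 → cabin 2 (new)  [load 26/27]
  22 → cabin 3 (new)  [load 22/27]
  25 → cabin 4 (new)  [load 25/27]
  14 → cabin 5 (new)  [load 14/27]
  18 → cabin 6 (new)  [load 18/27]
  9 → cabin 1  [load 26/27]
  21 → cabin 7 (new)  [load 21/27]
7 cabins opened.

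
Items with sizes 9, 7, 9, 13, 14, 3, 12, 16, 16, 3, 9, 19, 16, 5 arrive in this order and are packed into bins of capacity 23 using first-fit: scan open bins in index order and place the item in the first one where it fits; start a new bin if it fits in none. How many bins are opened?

  9 → bin 1 (new)  [load 9/23]
  7 → bin 1  [load 16/23]
  9 → bin 2 (new)  [load 9/23]
  13 → bin 2  [load 22/23]
  14 → bin 3 (new)  [load 14/23]
  3 → bin 1  [load 19/23]
  12 → bin 4 (new)  [load 12/23]
  16 → bin 5 (new)  [load 16/23]
  16 → bin 6 (new)  [load 16/23]
  3 → bin 1  [load 22/23]
  9 → bin 3  [load 23/23]
  19 → bin 7 (new)  [load 19/23]
  16 → bin 8 (new)  [load 16/23]
  5 → bin 4  [load 17/23]
8 bins opened.

8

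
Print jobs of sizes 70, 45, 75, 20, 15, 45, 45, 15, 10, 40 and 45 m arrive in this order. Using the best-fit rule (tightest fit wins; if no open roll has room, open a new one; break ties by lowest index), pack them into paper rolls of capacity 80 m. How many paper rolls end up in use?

  70 → roll 1 (new)  [load 70/80]
  45 → roll 2 (new)  [load 45/80]
  75 → roll 3 (new)  [load 75/80]
  20 → roll 2  [load 65/80]
  15 → roll 2  [load 80/80]
  45 → roll 4 (new)  [load 45/80]
  45 → roll 5 (new)  [load 45/80]
  15 → roll 4  [load 60/80]
  10 → roll 1  [load 80/80]
  40 → roll 6 (new)  [load 40/80]
  45 → roll 7 (new)  [load 45/80]
7 paper rolls opened.

7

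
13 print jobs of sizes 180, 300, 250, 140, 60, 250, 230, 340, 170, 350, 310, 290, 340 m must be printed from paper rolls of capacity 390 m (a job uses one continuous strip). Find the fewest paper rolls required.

10

Total = 350 + 340 + 340 + 310 + 300 + 290 + 250 + 250 + 230 + 180 + 170 + 140 + 60 = 3210 m.
Lower bound: ⌈3210/390⌉ = 9 paper rolls.
A packing using 10 paper rolls:
  roll 1: 350 = 350
  roll 2: 340 = 340
  roll 3: 340 = 340
  roll 4: 310 + 60 = 370
  roll 5: 300 = 300
  roll 6: 290 = 290
  roll 7: 250 + 140 = 390
  roll 8: 250 = 250
  roll 9: 230 = 230
  roll 10: 180 + 170 = 350
No arrangement into 9 paper rolls stays within capacity, so 10 is optimal.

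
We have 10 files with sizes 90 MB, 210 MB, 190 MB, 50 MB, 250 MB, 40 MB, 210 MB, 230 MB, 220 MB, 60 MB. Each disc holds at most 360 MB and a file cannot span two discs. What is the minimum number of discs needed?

Total = 250 + 230 + 220 + 210 + 210 + 190 + 90 + 60 + 50 + 40 = 1550 MB.
Lower bound: ⌈1550/360⌉ = 5 discs.
Also, 6 files each exceed 180 MB, and no two of those can share a disc, so at least 6 discs are needed.
A packing using 6 discs:
  disc 1: 250 + 90 = 340
  disc 2: 230 + 60 + 50 = 340
  disc 3: 220 + 40 = 260
  disc 4: 210 = 210
  disc 5: 210 = 210
  disc 6: 190 = 190
This matches the lower bound, so 6 is optimal.

6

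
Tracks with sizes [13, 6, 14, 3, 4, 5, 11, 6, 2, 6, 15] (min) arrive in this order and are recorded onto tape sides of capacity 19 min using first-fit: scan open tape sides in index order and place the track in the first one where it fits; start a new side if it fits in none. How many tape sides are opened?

  13 → side 1 (new)  [load 13/19]
  6 → side 1  [load 19/19]
  14 → side 2 (new)  [load 14/19]
  3 → side 2  [load 17/19]
  4 → side 3 (new)  [load 4/19]
  5 → side 3  [load 9/19]
  11 → side 4 (new)  [load 11/19]
  6 → side 3  [load 15/19]
  2 → side 2  [load 19/19]
  6 → side 4  [load 17/19]
  15 → side 5 (new)  [load 15/19]
5 tape sides opened.

5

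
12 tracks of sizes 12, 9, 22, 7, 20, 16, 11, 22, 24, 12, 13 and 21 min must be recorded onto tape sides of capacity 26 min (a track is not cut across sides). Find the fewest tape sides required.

9

Total = 24 + 22 + 22 + 21 + 20 + 16 + 13 + 12 + 12 + 11 + 9 + 7 = 189 min.
Lower bound: ⌈189/26⌉ = 8 tape sides.
A packing using 9 tape sides:
  side 1: 24 = 24
  side 2: 22 = 22
  side 3: 22 = 22
  side 4: 21 = 21
  side 5: 20 = 20
  side 6: 16 + 9 = 25
  side 7: 13 + 12 = 25
  side 8: 12 + 11 = 23
  side 9: 7 = 7
No arrangement into 8 tape sides stays within capacity, so 9 is optimal.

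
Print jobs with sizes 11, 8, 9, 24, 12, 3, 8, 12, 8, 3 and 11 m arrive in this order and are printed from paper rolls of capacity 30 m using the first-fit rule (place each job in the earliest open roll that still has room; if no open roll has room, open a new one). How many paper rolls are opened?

4

  11 → roll 1 (new)  [load 11/30]
  8 → roll 1  [load 19/30]
  9 → roll 1  [load 28/30]
  24 → roll 2 (new)  [load 24/30]
  12 → roll 3 (new)  [load 12/30]
  3 → roll 2  [load 27/30]
  8 → roll 3  [load 20/30]
  12 → roll 4 (new)  [load 12/30]
  8 → roll 3  [load 28/30]
  3 → roll 2  [load 30/30]
  11 → roll 4  [load 23/30]
4 paper rolls opened.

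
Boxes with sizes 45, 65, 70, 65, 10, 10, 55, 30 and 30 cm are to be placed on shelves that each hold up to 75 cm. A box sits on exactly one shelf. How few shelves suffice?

Total = 70 + 65 + 65 + 55 + 45 + 30 + 30 + 10 + 10 = 380 cm.
Lower bound: ⌈380/75⌉ = 6 shelves.
A packing using 6 shelves:
  shelf 1: 70 = 70
  shelf 2: 65 + 10 = 75
  shelf 3: 65 + 10 = 75
  shelf 4: 55 = 55
  shelf 5: 45 + 30 = 75
  shelf 6: 30 = 30
This matches the lower bound, so 6 is optimal.

6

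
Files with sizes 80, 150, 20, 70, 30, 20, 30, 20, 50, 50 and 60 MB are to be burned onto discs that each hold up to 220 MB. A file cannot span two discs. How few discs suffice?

3

Total = 150 + 80 + 70 + 60 + 50 + 50 + 30 + 30 + 20 + 20 + 20 = 580 MB.
Lower bound: ⌈580/220⌉ = 3 discs.
A packing using 3 discs:
  disc 1: 150 + 70 = 220
  disc 2: 80 + 60 + 50 + 30 = 220
  disc 3: 50 + 30 + 20 + 20 + 20 = 140
This matches the lower bound, so 3 is optimal.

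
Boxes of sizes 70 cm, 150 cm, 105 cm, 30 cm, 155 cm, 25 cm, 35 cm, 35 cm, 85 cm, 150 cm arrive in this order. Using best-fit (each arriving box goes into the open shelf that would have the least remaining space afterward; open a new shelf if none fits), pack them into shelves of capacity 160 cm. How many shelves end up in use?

  70 → shelf 1 (new)  [load 70/160]
  150 → shelf 2 (new)  [load 150/160]
  105 → shelf 3 (new)  [load 105/160]
  30 → shelf 3  [load 135/160]
  155 → shelf 4 (new)  [load 155/160]
  25 → shelf 3  [load 160/160]
  35 → shelf 1  [load 105/160]
  35 → shelf 1  [load 140/160]
  85 → shelf 5 (new)  [load 85/160]
  150 → shelf 6 (new)  [load 150/160]
6 shelves opened.

6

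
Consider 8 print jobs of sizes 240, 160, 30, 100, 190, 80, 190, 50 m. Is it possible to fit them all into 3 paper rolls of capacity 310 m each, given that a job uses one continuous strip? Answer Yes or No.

No

Total = 1040 m; ⌈1040/310⌉ = 4.
At least 4 paper rolls are required, but only 3 are allowed.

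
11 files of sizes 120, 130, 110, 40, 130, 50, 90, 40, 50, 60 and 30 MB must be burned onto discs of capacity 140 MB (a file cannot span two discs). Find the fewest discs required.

7

Total = 130 + 130 + 120 + 110 + 90 + 60 + 50 + 50 + 40 + 40 + 30 = 850 MB.
Lower bound: ⌈850/140⌉ = 7 discs.
A packing using 7 discs:
  disc 1: 130 = 130
  disc 2: 130 = 130
  disc 3: 120 = 120
  disc 4: 110 + 30 = 140
  disc 5: 90 + 50 = 140
  disc 6: 60 + 50 = 110
  disc 7: 40 + 40 = 80
This matches the lower bound, so 7 is optimal.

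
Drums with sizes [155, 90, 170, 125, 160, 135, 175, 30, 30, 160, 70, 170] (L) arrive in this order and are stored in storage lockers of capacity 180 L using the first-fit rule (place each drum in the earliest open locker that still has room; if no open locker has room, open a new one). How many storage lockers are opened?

10

  155 → locker 1 (new)  [load 155/180]
  90 → locker 2 (new)  [load 90/180]
  170 → locker 3 (new)  [load 170/180]
  125 → locker 4 (new)  [load 125/180]
  160 → locker 5 (new)  [load 160/180]
  135 → locker 6 (new)  [load 135/180]
  175 → locker 7 (new)  [load 175/180]
  30 → locker 2  [load 120/180]
  30 → locker 2  [load 150/180]
  160 → locker 8 (new)  [load 160/180]
  70 → locker 9 (new)  [load 70/180]
  170 → locker 10 (new)  [load 170/180]
10 storage lockers opened.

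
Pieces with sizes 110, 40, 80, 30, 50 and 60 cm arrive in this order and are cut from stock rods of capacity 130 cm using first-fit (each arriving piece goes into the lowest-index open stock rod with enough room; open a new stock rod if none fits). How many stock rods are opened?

  110 → stock rod 1 (new)  [load 110/130]
  40 → stock rod 2 (new)  [load 40/130]
  80 → stock rod 2  [load 120/130]
  30 → stock rod 3 (new)  [load 30/130]
  50 → stock rod 3  [load 80/130]
  60 → stock rod 4 (new)  [load 60/130]
4 stock rods opened.

4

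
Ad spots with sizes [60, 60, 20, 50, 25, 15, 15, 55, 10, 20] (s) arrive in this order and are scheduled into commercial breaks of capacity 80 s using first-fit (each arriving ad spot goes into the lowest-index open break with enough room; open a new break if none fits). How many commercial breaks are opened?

  60 → break 1 (new)  [load 60/80]
  60 → break 2 (new)  [load 60/80]
  20 → break 1  [load 80/80]
  50 → break 3 (new)  [load 50/80]
  25 → break 3  [load 75/80]
  15 → break 2  [load 75/80]
  15 → break 4 (new)  [load 15/80]
  55 → break 4  [load 70/80]
  10 → break 4  [load 80/80]
  20 → break 5 (new)  [load 20/80]
5 commercial breaks opened.

5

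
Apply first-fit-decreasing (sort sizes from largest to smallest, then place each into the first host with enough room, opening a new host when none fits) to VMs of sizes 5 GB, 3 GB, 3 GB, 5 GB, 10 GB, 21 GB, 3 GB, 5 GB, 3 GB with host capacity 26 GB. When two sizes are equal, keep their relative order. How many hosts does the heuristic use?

3

Sorted descending: 21, 10, 5, 5, 5, 3, 3, 3, 3.
  21 → host 1 (new)  [load 21/26]
  10 → host 2 (new)  [load 10/26]
  5 → host 1  [load 26/26]
  5 → host 2  [load 15/26]
  5 → host 2  [load 20/26]
  3 → host 2  [load 23/26]
  3 → host 2  [load 26/26]
  3 → host 3 (new)  [load 3/26]
  3 → host 3  [load 6/26]
3 hosts opened.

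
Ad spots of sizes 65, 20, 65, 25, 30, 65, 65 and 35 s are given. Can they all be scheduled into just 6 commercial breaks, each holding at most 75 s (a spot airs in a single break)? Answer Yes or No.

A valid assignment using 6 commercial breaks:
  break 1: 65 = 65
  break 2: 65 = 65
  break 3: 65 = 65
  break 4: 65 = 65
  break 5: 35 + 30 = 65
  break 6: 25 + 20 = 45
Every load is within 75 s, so 6 commercial breaks suffice.

Yes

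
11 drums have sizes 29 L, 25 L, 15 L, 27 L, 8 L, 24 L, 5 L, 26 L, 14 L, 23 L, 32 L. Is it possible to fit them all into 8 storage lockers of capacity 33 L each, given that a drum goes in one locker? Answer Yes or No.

Yes

A valid assignment using 8 storage lockers:
  locker 1: 32 = 32
  locker 2: 29 = 29
  locker 3: 27 + 5 = 32
  locker 4: 26 = 26
  locker 5: 25 + 8 = 33
  locker 6: 24 = 24
  locker 7: 23 = 23
  locker 8: 15 + 14 = 29
Every load is within 33 L, so 8 storage lockers suffice.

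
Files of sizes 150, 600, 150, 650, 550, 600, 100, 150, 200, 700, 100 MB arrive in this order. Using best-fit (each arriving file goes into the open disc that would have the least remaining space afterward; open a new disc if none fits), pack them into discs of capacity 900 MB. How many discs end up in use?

5

  150 → disc 1 (new)  [load 150/900]
  600 → disc 1  [load 750/900]
  150 → disc 1  [load 900/900]
  650 → disc 2 (new)  [load 650/900]
  550 → disc 3 (new)  [load 550/900]
  600 → disc 4 (new)  [load 600/900]
  100 → disc 2  [load 750/900]
  150 → disc 2  [load 900/900]
  200 → disc 4  [load 800/900]
  700 → disc 5 (new)  [load 700/900]
  100 → disc 4  [load 900/900]
5 discs opened.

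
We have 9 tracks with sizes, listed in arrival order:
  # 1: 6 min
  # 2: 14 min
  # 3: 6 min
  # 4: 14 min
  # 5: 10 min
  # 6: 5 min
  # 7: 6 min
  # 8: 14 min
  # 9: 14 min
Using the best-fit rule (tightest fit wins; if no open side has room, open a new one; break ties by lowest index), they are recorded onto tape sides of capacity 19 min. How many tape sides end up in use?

  6 → side 1 (new)  [load 6/19]
  14 → side 2 (new)  [load 14/19]
  6 → side 1  [load 12/19]
  14 → side 3 (new)  [load 14/19]
  10 → side 4 (new)  [load 10/19]
  5 → side 2  [load 19/19]
  6 → side 1  [load 18/19]
  14 → side 5 (new)  [load 14/19]
  14 → side 6 (new)  [load 14/19]
6 tape sides opened.

6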